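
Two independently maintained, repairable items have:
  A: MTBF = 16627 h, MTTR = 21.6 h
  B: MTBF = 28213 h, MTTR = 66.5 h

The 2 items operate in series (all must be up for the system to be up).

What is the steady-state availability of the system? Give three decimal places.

0.996

A(A) = MTBF/(MTBF+MTTR) = 16627/(16627+21.6) = 0.998703
A(B) = MTBF/(MTBF+MTTR) = 28213/(28213+66.5) = 0.997648
Series availability: 0.998703 × 0.997648 = 0.996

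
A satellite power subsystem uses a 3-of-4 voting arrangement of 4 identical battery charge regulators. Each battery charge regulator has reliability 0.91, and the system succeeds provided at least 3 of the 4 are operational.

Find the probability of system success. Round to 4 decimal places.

R = Σ_{i=3}^{4} C(4,i) p^i (1−p)^{4−i} with p = 0.91
C(4,3)·0.91^3·0.09^1 = 0.271286
C(4,4)·0.91^4·0.09^0 = 0.685750
Sum = 0.9570

0.9570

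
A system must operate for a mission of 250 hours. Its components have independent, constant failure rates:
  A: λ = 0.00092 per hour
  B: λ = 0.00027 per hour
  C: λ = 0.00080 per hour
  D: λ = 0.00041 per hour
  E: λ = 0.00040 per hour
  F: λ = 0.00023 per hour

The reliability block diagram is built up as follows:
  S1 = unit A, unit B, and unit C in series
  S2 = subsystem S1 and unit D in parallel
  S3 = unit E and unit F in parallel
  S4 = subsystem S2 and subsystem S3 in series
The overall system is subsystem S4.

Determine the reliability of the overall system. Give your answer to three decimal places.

0.957

R(A) = exp(−0.00092 × 250) = 0.79453
R(B) = exp(−0.00027 × 250) = 0.93473
R(C) = exp(−0.00080 × 250) = 0.81873
R(D) = exp(−0.00041 × 250) = 0.90258
R(E) = exp(−0.00040 × 250) = 0.90484
R(F) = exp(−0.00023 × 250) = 0.94412
Series (A, B, and C): 0.79453 × 0.93473 × 0.81873 = 0.60805
Parallel ([0.60805] and D): 1 − (1 − 0.60805)(1 − 0.90258) = 0.96182
Parallel (E and F): 1 − (1 − 0.90484)(1 − 0.94412) = 0.99468
Series ([0.96182] and [0.99468]): 0.96182 × 0.99468 = 0.957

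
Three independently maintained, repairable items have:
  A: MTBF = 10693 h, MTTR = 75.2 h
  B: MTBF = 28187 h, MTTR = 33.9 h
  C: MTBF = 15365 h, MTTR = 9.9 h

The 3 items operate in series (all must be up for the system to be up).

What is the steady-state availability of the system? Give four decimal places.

A(A) = MTBF/(MTBF+MTTR) = 10693/(10693+75.2) = 0.993016
A(B) = MTBF/(MTBF+MTTR) = 28187/(28187+33.9) = 0.998799
A(C) = MTBF/(MTBF+MTTR) = 15365/(15365+9.9) = 0.999356
Series availability: 0.993016 × 0.998799 × 0.999356 = 0.9912

0.9912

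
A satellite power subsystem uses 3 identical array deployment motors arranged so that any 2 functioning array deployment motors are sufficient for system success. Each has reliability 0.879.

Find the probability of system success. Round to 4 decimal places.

R = Σ_{i=2}^{3} C(3,i) p^i (1−p)^{3−i} with p = 0.879
C(3,2)·0.879^2·0.121^1 = 0.280469
C(3,3)·0.879^3·0.121^0 = 0.679151
Sum = 0.9596

0.9596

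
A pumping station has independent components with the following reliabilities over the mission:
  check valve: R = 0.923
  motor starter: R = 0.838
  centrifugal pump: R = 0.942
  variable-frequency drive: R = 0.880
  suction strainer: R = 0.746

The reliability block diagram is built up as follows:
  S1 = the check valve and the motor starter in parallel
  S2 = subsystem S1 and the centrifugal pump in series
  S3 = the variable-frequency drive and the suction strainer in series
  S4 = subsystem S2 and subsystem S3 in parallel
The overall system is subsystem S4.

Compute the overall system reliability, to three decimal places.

Parallel (check valve and motor starter): 1 − (1 − 0.92300)(1 − 0.83800) = 0.98753
Series ([0.98753] and centrifugal pump): 0.98753 × 0.94200 = 0.93025
Series (variable-frequency drive and suction strainer): 0.88000 × 0.74600 = 0.65648
Parallel ([0.93025] and [0.65648]): 1 − (1 − 0.93025)(1 − 0.65648) = 0.976

0.976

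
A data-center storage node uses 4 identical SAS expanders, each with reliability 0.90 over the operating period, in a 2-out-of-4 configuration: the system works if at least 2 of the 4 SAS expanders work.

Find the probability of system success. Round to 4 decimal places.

0.9963

R = Σ_{i=2}^{4} C(4,i) p^i (1−p)^{4−i} with p = 0.90
C(4,2)·0.90^2·0.10^2 = 0.048600
C(4,3)·0.90^3·0.10^1 = 0.291600
C(4,4)·0.90^4·0.10^0 = 0.656100
Sum = 0.9963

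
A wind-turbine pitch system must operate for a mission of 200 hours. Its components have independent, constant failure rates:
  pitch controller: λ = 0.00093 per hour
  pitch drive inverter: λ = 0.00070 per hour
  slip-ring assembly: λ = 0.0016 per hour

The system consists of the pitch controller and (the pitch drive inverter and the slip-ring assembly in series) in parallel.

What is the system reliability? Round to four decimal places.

0.9374

R(pitch controller) = exp(−0.00093 × 200) = 0.830274
R(pitch drive inverter) = exp(−0.00070 × 200) = 0.869358
R(slip-ring assembly) = exp(−0.0016 × 200) = 0.726149
Series (pitch drive inverter and slip-ring assembly): 0.869358 × 0.726149 = 0.631283
Parallel (pitch controller and [0.631283]): 1 − (1 − 0.830274)(1 − 0.631283) = 0.9374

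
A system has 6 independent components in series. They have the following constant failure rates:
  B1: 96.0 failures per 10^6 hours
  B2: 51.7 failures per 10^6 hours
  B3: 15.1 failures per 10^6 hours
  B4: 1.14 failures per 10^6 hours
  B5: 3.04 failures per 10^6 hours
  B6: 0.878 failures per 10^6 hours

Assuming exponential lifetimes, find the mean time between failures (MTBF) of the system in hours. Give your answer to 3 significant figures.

Series of exponential components: λ_sys = Σ λ_i
λ_sys = 0.0000960 + 0.0000517 + 0.0000151 + 0.00000114 + 0.00000304 + 0.000000878 = 1.6786e-04 /h
MTBF = 1 / λ_sys = 5960 h

5960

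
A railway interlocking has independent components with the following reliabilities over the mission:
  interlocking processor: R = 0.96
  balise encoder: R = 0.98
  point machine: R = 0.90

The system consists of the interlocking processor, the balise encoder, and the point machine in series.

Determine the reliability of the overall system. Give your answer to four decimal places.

0.8467

Series (interlocking processor, balise encoder, and point machine): 0.960000 × 0.980000 × 0.900000 = 0.8467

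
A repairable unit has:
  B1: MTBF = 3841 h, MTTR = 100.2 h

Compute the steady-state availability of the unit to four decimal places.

0.9746

A(B1) = MTBF/(MTBF+MTTR) = 3841/(3841+100.2) = 0.9746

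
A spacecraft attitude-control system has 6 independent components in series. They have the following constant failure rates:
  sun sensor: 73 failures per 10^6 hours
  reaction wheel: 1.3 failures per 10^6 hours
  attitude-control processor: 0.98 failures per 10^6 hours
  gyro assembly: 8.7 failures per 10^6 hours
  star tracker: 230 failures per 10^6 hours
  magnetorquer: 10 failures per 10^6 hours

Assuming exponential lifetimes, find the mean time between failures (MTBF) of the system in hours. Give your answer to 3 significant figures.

Series of exponential components: λ_sys = Σ λ_i
λ_sys = 0.000073 + 0.0000013 + 0.00000098 + 0.0000087 + 0.00023 + 0.000010 = 3.2398e-04 /h
MTBF = 1 / λ_sys = 3090 h

3090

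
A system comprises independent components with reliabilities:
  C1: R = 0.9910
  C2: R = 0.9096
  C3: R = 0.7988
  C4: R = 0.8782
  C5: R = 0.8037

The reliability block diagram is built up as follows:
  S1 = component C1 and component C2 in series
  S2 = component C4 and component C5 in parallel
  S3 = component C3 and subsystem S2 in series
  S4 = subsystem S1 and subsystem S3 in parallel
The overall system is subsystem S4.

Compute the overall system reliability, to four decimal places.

Series (C1 and C2): 0.991000 × 0.909600 = 0.901414
Parallel (C4 and C5): 1 − (1 − 0.878200)(1 − 0.803700) = 0.976091
Series (C3 and [0.976091]): 0.798800 × 0.976091 = 0.779701
Parallel ([0.901414] and [0.779701]): 1 − (1 − 0.901414)(1 − 0.779701) = 0.9783

0.9783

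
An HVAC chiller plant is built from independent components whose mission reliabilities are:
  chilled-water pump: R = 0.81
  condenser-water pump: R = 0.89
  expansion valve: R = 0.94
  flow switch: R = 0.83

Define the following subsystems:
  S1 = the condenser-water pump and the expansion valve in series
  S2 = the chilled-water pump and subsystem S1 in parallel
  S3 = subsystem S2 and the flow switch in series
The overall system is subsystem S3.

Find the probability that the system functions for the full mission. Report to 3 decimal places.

Series (condenser-water pump and expansion valve): 0.89000 × 0.94000 = 0.83660
Parallel (chilled-water pump and [0.83660]): 1 − (1 − 0.81000)(1 − 0.83660) = 0.96895
Series ([0.96895] and flow switch): 0.96895 × 0.83000 = 0.804

0.804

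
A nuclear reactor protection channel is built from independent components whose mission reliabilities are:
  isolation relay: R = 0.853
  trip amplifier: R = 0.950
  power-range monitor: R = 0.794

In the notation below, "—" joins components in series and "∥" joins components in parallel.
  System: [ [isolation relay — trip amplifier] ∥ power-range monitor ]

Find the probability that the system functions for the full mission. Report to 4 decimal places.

Series (isolation relay and trip amplifier): 0.853000 × 0.950000 = 0.810350
Parallel ([0.810350] and power-range monitor): 1 − (1 − 0.810350)(1 − 0.794000) = 0.9609

0.9609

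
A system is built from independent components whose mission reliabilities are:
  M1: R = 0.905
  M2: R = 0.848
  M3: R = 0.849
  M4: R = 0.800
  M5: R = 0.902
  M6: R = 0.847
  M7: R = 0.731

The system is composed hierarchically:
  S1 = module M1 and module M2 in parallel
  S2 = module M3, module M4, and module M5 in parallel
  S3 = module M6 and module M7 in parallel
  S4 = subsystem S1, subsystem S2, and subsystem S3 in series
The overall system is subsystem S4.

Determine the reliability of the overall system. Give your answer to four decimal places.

Parallel (M1 and M2): 1 − (1 − 0.905000)(1 − 0.848000) = 0.985560
Parallel (M3, M4, and M5): 1 − (1 − 0.849000)(1 − 0.800000)(1 − 0.902000) = 0.997040
Parallel (M6 and M7): 1 − (1 − 0.847000)(1 − 0.731000) = 0.958843
Series ([0.985560], [0.997040], and [0.958843]): 0.985560 × 0.997040 × 0.958843 = 0.9422

0.9422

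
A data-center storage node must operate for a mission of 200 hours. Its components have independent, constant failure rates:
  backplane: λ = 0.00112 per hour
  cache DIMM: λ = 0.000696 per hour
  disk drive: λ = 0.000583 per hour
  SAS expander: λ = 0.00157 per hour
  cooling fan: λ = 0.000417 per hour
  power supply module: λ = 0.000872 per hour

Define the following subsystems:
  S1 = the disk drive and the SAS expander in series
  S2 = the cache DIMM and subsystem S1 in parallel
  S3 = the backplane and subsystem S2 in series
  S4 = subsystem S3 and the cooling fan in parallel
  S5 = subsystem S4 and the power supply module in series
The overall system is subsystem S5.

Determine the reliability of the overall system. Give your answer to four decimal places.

0.8240

R(backplane) = exp(−0.00112 × 200) = 0.799315
R(cache DIMM) = exp(−0.000696 × 200) = 0.870054
R(disk drive) = exp(−0.000583 × 200) = 0.889941
R(SAS expander) = exp(−0.00157 × 200) = 0.730519
R(cooling fan) = exp(−0.000417 × 200) = 0.919983
R(power supply module) = exp(−0.000872 × 200) = 0.839961
Series (disk drive and SAS expander): 0.889941 × 0.730519 = 0.650119
Parallel (cache DIMM and [0.650119]): 1 − (1 − 0.870054)(1 − 0.650119) = 0.954534
Series (backplane and [0.954534]): 0.799315 × 0.954534 = 0.762973
Parallel ([0.762973] and cooling fan): 1 − (1 − 0.762973)(1 − 0.919983) = 0.981034
Series ([0.981034] and power supply module): 0.981034 × 0.839961 = 0.8240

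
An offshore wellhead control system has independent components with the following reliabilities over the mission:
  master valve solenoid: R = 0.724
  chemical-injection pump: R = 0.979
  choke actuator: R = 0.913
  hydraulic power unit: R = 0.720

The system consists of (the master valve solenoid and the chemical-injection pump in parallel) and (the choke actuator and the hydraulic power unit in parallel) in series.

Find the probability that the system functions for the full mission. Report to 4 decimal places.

0.9700

Parallel (master valve solenoid and chemical-injection pump): 1 − (1 − 0.724000)(1 − 0.979000) = 0.994204
Parallel (choke actuator and hydraulic power unit): 1 − (1 − 0.913000)(1 − 0.720000) = 0.975640
Series ([0.994204] and [0.975640]): 0.994204 × 0.975640 = 0.9700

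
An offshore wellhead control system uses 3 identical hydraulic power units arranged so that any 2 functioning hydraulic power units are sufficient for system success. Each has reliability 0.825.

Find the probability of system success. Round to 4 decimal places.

0.9188

R = Σ_{i=2}^{3} C(3,i) p^i (1−p)^{3−i} with p = 0.825
C(3,2)·0.825^2·0.175^1 = 0.357328
C(3,3)·0.825^3·0.175^0 = 0.561516
Sum = 0.9188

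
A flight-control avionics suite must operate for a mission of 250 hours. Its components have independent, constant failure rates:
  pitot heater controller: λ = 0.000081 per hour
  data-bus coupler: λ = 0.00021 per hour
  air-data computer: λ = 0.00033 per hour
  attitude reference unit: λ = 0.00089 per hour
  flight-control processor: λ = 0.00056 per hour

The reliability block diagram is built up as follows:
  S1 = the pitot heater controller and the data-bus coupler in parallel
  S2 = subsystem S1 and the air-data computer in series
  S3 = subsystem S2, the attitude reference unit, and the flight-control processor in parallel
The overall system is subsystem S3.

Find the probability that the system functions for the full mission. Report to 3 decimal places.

R(pitot heater controller) = exp(−0.000081 × 250) = 0.97995
R(data-bus coupler) = exp(−0.00021 × 250) = 0.94885
R(air-data computer) = exp(−0.00033 × 250) = 0.92081
R(attitude reference unit) = exp(−0.00089 × 250) = 0.80052
R(flight-control processor) = exp(−0.00056 × 250) = 0.86936
Parallel (pitot heater controller and data-bus coupler): 1 − (1 − 0.97995)(1 − 0.94885) = 0.99897
Series ([0.99897] and air-data computer): 0.99897 × 0.92081 = 0.91986
Parallel ([0.91986], attitude reference unit, and flight-control processor): 1 − (1 − 0.91986)(1 − 0.80052)(1 − 0.86936) = 0.998

0.998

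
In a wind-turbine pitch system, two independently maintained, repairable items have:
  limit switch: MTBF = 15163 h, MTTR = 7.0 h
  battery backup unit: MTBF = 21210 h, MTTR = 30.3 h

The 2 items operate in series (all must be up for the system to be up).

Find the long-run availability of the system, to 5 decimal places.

A(limit switch) = MTBF/(MTBF+MTTR) = 15163/(15163+7.0) = 0.999539
A(battery backup unit) = MTBF/(MTBF+MTTR) = 21210/(21210+30.3) = 0.998573
Series availability: 0.999539 × 0.998573 = 0.99811

0.99811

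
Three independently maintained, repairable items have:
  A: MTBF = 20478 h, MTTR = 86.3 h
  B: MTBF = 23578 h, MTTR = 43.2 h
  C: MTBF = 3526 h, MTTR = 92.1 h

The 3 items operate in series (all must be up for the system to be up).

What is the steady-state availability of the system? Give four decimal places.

A(A) = MTBF/(MTBF+MTTR) = 20478/(20478+86.3) = 0.995803
A(B) = MTBF/(MTBF+MTTR) = 23578/(23578+43.2) = 0.998171
A(C) = MTBF/(MTBF+MTTR) = 3526/(3526+92.1) = 0.974545
Series availability: 0.995803 × 0.998171 × 0.974545 = 0.9687

0.9687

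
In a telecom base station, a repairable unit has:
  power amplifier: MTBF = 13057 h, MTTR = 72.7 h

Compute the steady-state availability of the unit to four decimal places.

0.9945

A(power amplifier) = MTBF/(MTBF+MTTR) = 13057/(13057+72.7) = 0.9945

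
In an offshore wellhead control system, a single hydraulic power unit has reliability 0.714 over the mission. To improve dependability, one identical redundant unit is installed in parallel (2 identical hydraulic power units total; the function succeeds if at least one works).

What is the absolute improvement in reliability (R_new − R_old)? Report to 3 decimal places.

R_before = 0.714
R_after = 1 − (1 − 0.714)^2 = 0.918
ΔR = 0.918 − 0.714 = 0.204

0.204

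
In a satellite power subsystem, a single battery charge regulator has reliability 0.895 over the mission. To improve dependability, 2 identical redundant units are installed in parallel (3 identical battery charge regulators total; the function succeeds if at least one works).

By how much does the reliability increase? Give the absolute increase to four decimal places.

R_before = 0.895
R_after = 1 − (1 − 0.895)^3 = 0.9988
ΔR = 0.9988 − 0.895 = 0.1038

0.1038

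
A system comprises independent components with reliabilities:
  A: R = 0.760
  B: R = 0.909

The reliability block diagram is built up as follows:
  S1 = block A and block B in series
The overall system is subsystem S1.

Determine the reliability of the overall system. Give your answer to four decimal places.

0.6908

Series (A and B): 0.760000 × 0.909000 = 0.6908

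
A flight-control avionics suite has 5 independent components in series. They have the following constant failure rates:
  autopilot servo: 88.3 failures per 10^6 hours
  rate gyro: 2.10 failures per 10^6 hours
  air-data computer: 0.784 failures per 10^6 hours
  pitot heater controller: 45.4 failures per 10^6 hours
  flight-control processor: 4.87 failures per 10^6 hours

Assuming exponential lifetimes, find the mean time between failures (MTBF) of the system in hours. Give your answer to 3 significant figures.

7070

Series of exponential components: λ_sys = Σ λ_i
λ_sys = 0.0000883 + 0.00000210 + 0.000000784 + 0.0000454 + 0.00000487 = 1.4145e-04 /h
MTBF = 1 / λ_sys = 7070 h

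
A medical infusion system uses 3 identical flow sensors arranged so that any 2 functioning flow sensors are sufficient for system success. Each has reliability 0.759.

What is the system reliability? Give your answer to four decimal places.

R = Σ_{i=2}^{3} C(3,i) p^i (1−p)^{3−i} with p = 0.759
C(3,2)·0.759^2·0.241^1 = 0.416507
C(3,3)·0.759^3·0.241^0 = 0.437245
Sum = 0.8538

0.8538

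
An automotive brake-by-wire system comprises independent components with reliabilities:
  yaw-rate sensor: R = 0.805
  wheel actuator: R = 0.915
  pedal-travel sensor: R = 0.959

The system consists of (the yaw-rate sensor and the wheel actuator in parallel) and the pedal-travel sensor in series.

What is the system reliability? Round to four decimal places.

0.9431

Parallel (yaw-rate sensor and wheel actuator): 1 − (1 − 0.805000)(1 − 0.915000) = 0.983425
Series ([0.983425] and pedal-travel sensor): 0.983425 × 0.959000 = 0.9431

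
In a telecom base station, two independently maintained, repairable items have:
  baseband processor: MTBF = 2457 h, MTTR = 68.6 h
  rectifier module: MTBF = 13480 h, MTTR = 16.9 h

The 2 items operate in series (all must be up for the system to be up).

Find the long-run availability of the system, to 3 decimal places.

0.972

A(baseband processor) = MTBF/(MTBF+MTTR) = 2457/(2457+68.6) = 0.972838
A(rectifier module) = MTBF/(MTBF+MTTR) = 13480/(13480+16.9) = 0.998748
Series availability: 0.972838 × 0.998748 = 0.972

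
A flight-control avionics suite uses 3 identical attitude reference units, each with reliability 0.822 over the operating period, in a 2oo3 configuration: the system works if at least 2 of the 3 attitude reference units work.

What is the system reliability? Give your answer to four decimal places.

0.9162

R = Σ_{i=2}^{3} C(3,i) p^i (1−p)^{3−i} with p = 0.822
C(3,2)·0.822^2·0.178^1 = 0.360815
C(3,3)·0.822^3·0.178^0 = 0.555412
Sum = 0.9162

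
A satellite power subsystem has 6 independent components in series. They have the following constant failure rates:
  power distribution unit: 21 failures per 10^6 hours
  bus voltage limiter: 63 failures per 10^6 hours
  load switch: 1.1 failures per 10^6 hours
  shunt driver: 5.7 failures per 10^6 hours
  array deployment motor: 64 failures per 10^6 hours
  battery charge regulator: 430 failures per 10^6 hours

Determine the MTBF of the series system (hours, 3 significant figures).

1710

Series of exponential components: λ_sys = Σ λ_i
λ_sys = 0.000021 + 0.000063 + 0.0000011 + 0.0000057 + 0.000064 + 0.00043 = 5.8480e-04 /h
MTBF = 1 / λ_sys = 1710 h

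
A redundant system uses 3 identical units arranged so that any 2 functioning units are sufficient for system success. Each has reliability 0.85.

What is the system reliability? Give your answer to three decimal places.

R = Σ_{i=2}^{3} C(3,i) p^i (1−p)^{3−i} with p = 0.85
C(3,2)·0.85^2·0.15^1 = 0.32513
C(3,3)·0.85^3·0.15^0 = 0.61413
Sum = 0.939

0.939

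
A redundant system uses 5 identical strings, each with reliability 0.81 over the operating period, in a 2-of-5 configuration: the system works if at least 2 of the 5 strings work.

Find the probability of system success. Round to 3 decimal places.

R = Σ_{i=2}^{5} C(5,i) p^i (1−p)^{5−i} with p = 0.81
C(5,2)·0.81^2·0.19^3 = 0.04500
C(5,3)·0.81^3·0.19^2 = 0.19185
C(5,4)·0.81^4·0.19^1 = 0.40894
C(5,5)·0.81^5·0.19^0 = 0.34868
Sum = 0.994

0.994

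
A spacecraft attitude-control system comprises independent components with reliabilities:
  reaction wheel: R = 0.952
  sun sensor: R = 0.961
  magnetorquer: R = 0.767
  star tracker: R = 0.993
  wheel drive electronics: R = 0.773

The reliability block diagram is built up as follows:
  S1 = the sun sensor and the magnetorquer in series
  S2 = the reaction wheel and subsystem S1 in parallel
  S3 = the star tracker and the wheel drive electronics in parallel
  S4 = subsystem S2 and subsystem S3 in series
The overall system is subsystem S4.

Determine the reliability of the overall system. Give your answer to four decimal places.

Series (sun sensor and magnetorquer): 0.961000 × 0.767000 = 0.737087
Parallel (reaction wheel and [0.737087]): 1 − (1 − 0.952000)(1 − 0.737087) = 0.987380
Parallel (star tracker and wheel drive electronics): 1 − (1 − 0.993000)(1 − 0.773000) = 0.998411
Series ([0.987380] and [0.998411]): 0.987380 × 0.998411 = 0.9858

0.9858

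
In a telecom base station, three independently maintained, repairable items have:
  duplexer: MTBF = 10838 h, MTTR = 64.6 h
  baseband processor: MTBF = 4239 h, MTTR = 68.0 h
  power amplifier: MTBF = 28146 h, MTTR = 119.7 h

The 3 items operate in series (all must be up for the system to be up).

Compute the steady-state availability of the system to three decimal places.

0.974

A(duplexer) = MTBF/(MTBF+MTTR) = 10838/(10838+64.6) = 0.994075
A(baseband processor) = MTBF/(MTBF+MTTR) = 4239/(4239+68.0) = 0.984212
A(power amplifier) = MTBF/(MTBF+MTTR) = 28146/(28146+119.7) = 0.995765
Series availability: 0.994075 × 0.984212 × 0.995765 = 0.974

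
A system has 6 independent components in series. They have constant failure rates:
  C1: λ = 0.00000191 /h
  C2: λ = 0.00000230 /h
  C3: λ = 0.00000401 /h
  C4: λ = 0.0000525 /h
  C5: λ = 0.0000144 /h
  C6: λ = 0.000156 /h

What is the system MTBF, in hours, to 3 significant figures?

4330

Series of exponential components: λ_sys = Σ λ_i
λ_sys = 0.00000191 + 0.00000230 + 0.00000401 + 0.0000525 + 0.0000144 + 0.000156 = 2.3112e-04 /h
MTBF = 1 / λ_sys = 4330 h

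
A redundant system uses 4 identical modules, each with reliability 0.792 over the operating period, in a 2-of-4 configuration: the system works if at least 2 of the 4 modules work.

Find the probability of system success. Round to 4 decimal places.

R = Σ_{i=2}^{4} C(4,i) p^i (1−p)^{4−i} with p = 0.792
C(4,2)·0.792^2·0.208^2 = 0.162828
C(4,3)·0.792^3·0.208^1 = 0.413332
C(4,4)·0.792^4·0.208^0 = 0.393460
Sum = 0.9696

0.9696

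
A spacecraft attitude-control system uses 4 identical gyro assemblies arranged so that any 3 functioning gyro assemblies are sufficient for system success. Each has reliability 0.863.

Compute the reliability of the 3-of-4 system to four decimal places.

R = Σ_{i=3}^{4} C(4,i) p^i (1−p)^{4−i} with p = 0.863
C(4,3)·0.863^3·0.137^1 = 0.352219
C(4,4)·0.863^4·0.137^0 = 0.554681
Sum = 0.9069

0.9069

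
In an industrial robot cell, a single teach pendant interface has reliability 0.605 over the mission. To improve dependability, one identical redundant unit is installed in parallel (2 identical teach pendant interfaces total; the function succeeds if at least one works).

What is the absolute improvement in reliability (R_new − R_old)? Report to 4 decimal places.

R_before = 0.605
R_after = 1 − (1 − 0.605)^2 = 0.8440
ΔR = 0.8440 − 0.605 = 0.2390

0.2390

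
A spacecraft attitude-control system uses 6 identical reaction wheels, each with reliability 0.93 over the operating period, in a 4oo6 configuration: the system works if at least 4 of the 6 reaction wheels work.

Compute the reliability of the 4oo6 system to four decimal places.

R = Σ_{i=4}^{6} C(6,i) p^i (1−p)^{6−i} with p = 0.93
C(6,4)·0.93^4·0.07^2 = 0.054982
C(6,5)·0.93^5·0.07^1 = 0.292189
C(6,6)·0.93^6·0.07^0 = 0.646990
Sum = 0.9942

0.9942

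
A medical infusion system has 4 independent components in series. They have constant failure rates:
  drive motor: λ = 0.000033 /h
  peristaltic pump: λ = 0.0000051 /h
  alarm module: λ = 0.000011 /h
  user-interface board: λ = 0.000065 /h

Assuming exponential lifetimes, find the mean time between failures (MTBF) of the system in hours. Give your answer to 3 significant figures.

Series of exponential components: λ_sys = Σ λ_i
λ_sys = 0.000033 + 0.0000051 + 0.000011 + 0.000065 = 1.1410e-04 /h
MTBF = 1 / λ_sys = 8760 h

8760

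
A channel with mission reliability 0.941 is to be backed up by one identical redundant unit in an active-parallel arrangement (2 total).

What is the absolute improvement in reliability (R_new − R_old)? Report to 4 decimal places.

R_before = 0.941
R_after = 1 − (1 − 0.941)^2 = 0.9965
ΔR = 0.9965 − 0.941 = 0.0555

0.0555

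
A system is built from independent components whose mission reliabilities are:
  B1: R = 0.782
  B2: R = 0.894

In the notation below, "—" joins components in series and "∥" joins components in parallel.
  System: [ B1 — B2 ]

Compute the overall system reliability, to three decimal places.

0.699

Series (B1 and B2): 0.78200 × 0.89400 = 0.699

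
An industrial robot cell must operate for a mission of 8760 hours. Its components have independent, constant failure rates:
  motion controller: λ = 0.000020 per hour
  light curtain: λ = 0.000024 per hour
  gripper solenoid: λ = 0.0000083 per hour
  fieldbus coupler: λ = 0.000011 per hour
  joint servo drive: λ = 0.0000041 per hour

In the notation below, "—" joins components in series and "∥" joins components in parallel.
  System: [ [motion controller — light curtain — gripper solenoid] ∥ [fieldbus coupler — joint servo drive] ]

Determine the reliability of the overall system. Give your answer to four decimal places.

0.9545

R(motion controller) = exp(−0.000020 × 8760) = 0.839289
R(light curtain) = exp(−0.000024 × 8760) = 0.810390
R(gripper solenoid) = exp(−0.0000083 × 8760) = 0.929872
R(fieldbus coupler) = exp(−0.000011 × 8760) = 0.908137
R(joint servo drive) = exp(−0.0000041 × 8760) = 0.964721
Series (motion controller, light curtain, and gripper solenoid): 0.839289 × 0.810390 × 0.929872 = 0.632454
Series (fieldbus coupler and joint servo drive): 0.908137 × 0.964721 = 0.876099
Parallel ([0.632454] and [0.876099]): 1 − (1 − 0.632454)(1 − 0.876099) = 0.9545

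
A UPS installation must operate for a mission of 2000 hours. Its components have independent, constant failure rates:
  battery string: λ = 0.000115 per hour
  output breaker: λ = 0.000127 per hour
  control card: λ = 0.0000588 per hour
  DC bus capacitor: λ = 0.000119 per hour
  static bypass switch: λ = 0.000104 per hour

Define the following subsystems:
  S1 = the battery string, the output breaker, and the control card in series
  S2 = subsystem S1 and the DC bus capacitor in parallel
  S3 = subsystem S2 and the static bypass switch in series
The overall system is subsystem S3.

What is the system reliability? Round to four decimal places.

0.7344

R(battery string) = exp(−0.000115 × 2000) = 0.794534
R(output breaker) = exp(−0.000127 × 2000) = 0.775692
R(control card) = exp(−0.0000588 × 2000) = 0.889052
R(DC bus capacitor) = exp(−0.000119 × 2000) = 0.788203
R(static bypass switch) = exp(−0.000104 × 2000) = 0.812207
Series (battery string, output breaker, and control card): 0.794534 × 0.775692 × 0.889052 = 0.547935
Parallel ([0.547935] and DC bus capacitor): 1 − (1 − 0.547935)(1 − 0.788203) = 0.904254
Series ([0.904254] and static bypass switch): 0.904254 × 0.812207 = 0.7344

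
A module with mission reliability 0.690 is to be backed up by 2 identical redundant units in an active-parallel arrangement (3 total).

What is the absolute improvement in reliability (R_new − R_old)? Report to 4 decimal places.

R_before = 0.690
R_after = 1 − (1 − 0.690)^3 = 0.9702
ΔR = 0.9702 − 0.690 = 0.2802

0.2802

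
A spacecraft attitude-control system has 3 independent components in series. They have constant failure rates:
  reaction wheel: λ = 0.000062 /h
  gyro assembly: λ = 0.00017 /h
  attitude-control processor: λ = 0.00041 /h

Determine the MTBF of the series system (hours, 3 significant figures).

1560

Series of exponential components: λ_sys = Σ λ_i
λ_sys = 0.000062 + 0.00017 + 0.00041 = 6.4200e-04 /h
MTBF = 1 / λ_sys = 1560 h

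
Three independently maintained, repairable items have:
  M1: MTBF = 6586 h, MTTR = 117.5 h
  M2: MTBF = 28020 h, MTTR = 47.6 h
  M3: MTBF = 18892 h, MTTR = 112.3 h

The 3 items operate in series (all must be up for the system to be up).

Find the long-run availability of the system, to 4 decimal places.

0.9750

A(M1) = MTBF/(MTBF+MTTR) = 6586/(6586+117.5) = 0.982472
A(M2) = MTBF/(MTBF+MTTR) = 28020/(28020+47.6) = 0.998304
A(M3) = MTBF/(MTBF+MTTR) = 18892/(18892+112.3) = 0.994091
Series availability: 0.982472 × 0.998304 × 0.994091 = 0.9750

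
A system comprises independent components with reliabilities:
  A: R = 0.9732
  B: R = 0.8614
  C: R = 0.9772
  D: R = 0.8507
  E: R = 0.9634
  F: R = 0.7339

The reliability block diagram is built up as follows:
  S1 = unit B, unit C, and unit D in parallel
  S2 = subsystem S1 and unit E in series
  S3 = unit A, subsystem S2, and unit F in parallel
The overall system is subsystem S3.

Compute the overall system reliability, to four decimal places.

0.9997

Parallel (B, C, and D): 1 − (1 − 0.861400)(1 − 0.977200)(1 − 0.850700) = 0.999528
Series ([0.999528] and E): 0.999528 × 0.963400 = 0.962945
Parallel (A, [0.962945], and F): 1 − (1 − 0.973200)(1 − 0.962945)(1 − 0.733900) = 0.9997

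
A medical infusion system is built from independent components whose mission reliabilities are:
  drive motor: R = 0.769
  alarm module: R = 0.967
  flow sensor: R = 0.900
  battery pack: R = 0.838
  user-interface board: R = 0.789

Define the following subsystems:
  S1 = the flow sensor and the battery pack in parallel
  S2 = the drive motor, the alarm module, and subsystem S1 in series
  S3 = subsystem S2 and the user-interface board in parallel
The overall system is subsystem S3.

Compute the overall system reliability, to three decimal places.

0.943

Parallel (flow sensor and battery pack): 1 − (1 − 0.90000)(1 − 0.83800) = 0.98380
Series (drive motor, alarm module, and [0.98380]): 0.76900 × 0.96700 × 0.98380 = 0.73158
Parallel ([0.73158] and user-interface board): 1 − (1 − 0.73158)(1 − 0.78900) = 0.943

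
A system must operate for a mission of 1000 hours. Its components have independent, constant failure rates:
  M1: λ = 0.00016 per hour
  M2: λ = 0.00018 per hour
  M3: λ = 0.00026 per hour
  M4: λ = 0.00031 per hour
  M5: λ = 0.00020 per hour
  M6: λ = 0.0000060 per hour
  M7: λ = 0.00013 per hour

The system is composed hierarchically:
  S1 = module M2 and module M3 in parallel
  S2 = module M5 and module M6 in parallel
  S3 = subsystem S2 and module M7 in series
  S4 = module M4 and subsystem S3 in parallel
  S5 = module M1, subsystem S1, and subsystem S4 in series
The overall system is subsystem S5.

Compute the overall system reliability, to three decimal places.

0.793

R(M1) = exp(−0.00016 × 1000) = 0.85214
R(M2) = exp(−0.00018 × 1000) = 0.83527
R(M3) = exp(−0.00026 × 1000) = 0.77105
R(M4) = exp(−0.00031 × 1000) = 0.73345
R(M5) = exp(−0.00020 × 1000) = 0.81873
R(M6) = exp(−0.0000060 × 1000) = 0.99402
R(M7) = exp(−0.00013 × 1000) = 0.87810
Parallel (M2 and M3): 1 − (1 − 0.83527)(1 − 0.77105) = 0.96229
Parallel (M5 and M6): 1 − (1 − 0.81873)(1 − 0.99402) = 0.99892
Series ([0.99892] and M7): 0.99892 × 0.87810 = 0.87715
Parallel (M4 and [0.87715]): 1 − (1 − 0.73345)(1 − 0.87715) = 0.96725
Series (M1, [0.96229], and [0.96725]): 0.85214 × 0.96229 × 0.96725 = 0.793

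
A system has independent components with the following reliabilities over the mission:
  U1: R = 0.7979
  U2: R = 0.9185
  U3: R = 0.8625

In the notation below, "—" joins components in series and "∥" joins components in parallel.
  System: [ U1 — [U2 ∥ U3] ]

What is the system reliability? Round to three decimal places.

0.789

Parallel (U2 and U3): 1 − (1 − 0.91850)(1 − 0.86250) = 0.98879
Series (U1 and [0.98879]): 0.79790 × 0.98879 = 0.789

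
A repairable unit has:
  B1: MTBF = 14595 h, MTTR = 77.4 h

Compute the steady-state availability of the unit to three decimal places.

A(B1) = MTBF/(MTBF+MTTR) = 14595/(14595+77.4) = 0.995

0.995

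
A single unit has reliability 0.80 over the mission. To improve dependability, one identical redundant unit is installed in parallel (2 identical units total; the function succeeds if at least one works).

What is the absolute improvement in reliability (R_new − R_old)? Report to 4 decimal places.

R_before = 0.80
R_after = 1 − (1 − 0.80)^2 = 0.9600
ΔR = 0.9600 − 0.80 = 0.1600

0.1600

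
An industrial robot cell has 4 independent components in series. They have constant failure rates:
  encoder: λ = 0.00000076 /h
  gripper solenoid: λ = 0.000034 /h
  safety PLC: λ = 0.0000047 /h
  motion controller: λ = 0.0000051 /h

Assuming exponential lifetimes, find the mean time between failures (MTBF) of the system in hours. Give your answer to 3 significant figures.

22400

Series of exponential components: λ_sys = Σ λ_i
λ_sys = 0.00000076 + 0.000034 + 0.0000047 + 0.0000051 = 4.4560e-05 /h
MTBF = 1 / λ_sys = 22400 h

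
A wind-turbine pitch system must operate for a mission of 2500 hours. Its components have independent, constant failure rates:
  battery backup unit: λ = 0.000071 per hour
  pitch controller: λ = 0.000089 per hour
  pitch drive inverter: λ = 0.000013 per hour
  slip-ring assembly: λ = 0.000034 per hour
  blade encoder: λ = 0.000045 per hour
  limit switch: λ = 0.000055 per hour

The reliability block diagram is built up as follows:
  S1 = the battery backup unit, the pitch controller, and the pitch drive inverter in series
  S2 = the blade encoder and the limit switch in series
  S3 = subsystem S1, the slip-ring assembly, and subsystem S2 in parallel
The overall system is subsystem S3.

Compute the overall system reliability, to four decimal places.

R(battery backup unit) = exp(−0.000071 × 2500) = 0.837361
R(pitch controller) = exp(−0.000089 × 2500) = 0.800515
R(pitch drive inverter) = exp(−0.000013 × 2500) = 0.968022
R(slip-ring assembly) = exp(−0.000034 × 2500) = 0.918512
R(blade encoder) = exp(−0.000045 × 2500) = 0.893597
R(limit switch) = exp(−0.000055 × 2500) = 0.871534
Series (battery backup unit, pitch controller, and pitch drive inverter): 0.837361 × 0.800515 × 0.968022 = 0.648885
Series (blade encoder and limit switch): 0.893597 × 0.871534 = 0.778800
Parallel ([0.648885], slip-ring assembly, and [0.778800]): 1 − (1 − 0.648885)(1 − 0.918512)(1 − 0.778800) = 0.9937

0.9937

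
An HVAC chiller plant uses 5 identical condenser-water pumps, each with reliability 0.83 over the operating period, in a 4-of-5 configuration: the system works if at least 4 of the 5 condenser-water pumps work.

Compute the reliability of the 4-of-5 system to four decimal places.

0.7973

R = Σ_{i=4}^{5} C(5,i) p^i (1−p)^{5−i} with p = 0.83
C(5,4)·0.83^4·0.17^1 = 0.403396
C(5,5)·0.83^5·0.17^0 = 0.393904
Sum = 0.7973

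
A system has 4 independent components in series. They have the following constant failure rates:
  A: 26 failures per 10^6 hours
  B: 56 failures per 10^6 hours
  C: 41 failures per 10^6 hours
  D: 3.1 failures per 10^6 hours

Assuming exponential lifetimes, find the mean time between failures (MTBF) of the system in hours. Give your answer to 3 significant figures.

Series of exponential components: λ_sys = Σ λ_i
λ_sys = 0.000026 + 0.000056 + 0.000041 + 0.0000031 = 1.2610e-04 /h
MTBF = 1 / λ_sys = 7930 h

7930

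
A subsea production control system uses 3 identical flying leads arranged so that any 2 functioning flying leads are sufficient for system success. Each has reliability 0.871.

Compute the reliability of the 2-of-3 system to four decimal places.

R = Σ_{i=2}^{3} C(3,i) p^i (1−p)^{3−i} with p = 0.871
C(3,2)·0.871^2·0.129^1 = 0.293594
C(3,3)·0.871^3·0.129^0 = 0.660776
Sum = 0.9544

0.9544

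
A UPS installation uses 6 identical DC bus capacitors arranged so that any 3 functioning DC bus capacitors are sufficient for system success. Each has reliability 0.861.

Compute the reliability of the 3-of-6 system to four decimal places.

R = Σ_{i=3}^{6} C(6,i) p^i (1−p)^{6−i} with p = 0.861
C(6,3)·0.861^3·0.139^3 = 0.034283
C(6,4)·0.861^4·0.139^2 = 0.159270
C(6,5)·0.861^5·0.139^1 = 0.394622
C(6,6)·0.861^6·0.139^0 = 0.407398
Sum = 0.9956

0.9956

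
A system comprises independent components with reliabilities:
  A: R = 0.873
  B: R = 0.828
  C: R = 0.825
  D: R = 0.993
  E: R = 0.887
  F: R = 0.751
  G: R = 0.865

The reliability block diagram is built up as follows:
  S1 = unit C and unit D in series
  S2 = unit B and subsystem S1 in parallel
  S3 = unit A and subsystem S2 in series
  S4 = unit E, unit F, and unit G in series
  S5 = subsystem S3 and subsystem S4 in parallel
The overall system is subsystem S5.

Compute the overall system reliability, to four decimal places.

Series (C and D): 0.825000 × 0.993000 = 0.819225
Parallel (B and [0.819225]): 1 − (1 − 0.828000)(1 − 0.819225) = 0.968907
Series (A and [0.968907]): 0.873000 × 0.968907 = 0.845856
Series (E, F, and G): 0.887000 × 0.751000 × 0.865000 = 0.576209
Parallel ([0.845856] and [0.576209]): 1 − (1 − 0.845856)(1 − 0.576209) = 0.9347

0.9347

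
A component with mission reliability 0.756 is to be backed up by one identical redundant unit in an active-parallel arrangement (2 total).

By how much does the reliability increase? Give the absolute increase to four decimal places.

R_before = 0.756
R_after = 1 − (1 − 0.756)^2 = 0.9405
ΔR = 0.9405 − 0.756 = 0.1845

0.1845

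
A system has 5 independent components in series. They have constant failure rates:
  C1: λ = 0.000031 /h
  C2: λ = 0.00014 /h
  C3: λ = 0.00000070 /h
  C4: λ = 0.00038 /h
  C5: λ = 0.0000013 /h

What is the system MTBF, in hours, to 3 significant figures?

1810

Series of exponential components: λ_sys = Σ λ_i
λ_sys = 0.000031 + 0.00014 + 0.00000070 + 0.00038 + 0.0000013 = 5.5300e-04 /h
MTBF = 1 / λ_sys = 1810 h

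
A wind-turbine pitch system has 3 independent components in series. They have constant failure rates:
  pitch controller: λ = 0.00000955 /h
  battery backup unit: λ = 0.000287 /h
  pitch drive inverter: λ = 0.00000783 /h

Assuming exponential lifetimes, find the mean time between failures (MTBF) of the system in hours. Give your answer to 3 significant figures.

Series of exponential components: λ_sys = Σ λ_i
λ_sys = 0.00000955 + 0.000287 + 0.00000783 = 3.0438e-04 /h
MTBF = 1 / λ_sys = 3290 h

3290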